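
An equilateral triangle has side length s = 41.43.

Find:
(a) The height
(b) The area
(a) The height splits the triangle into two 30-60-90 halves: h = s·√3/2 = 41.43·1.73205/2 ≈ 71.7589/2 ≈ 35.8794
(b) Area = (√3/4)·s² = (√3/4)·41.43² = (√3/4)·1716.4449 ≈ 0.433013·1716.4449 ≈ 743.242

Height = 35.88, Area = 743.2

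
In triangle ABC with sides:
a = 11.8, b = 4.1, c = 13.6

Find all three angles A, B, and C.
Law of cosines for each angle (a² = 139.24, b² = 16.81, c² = 184.96):
cos(A) = (b² + c² − a²)/(2bc) = (16.81 + 184.96 − 139.24)/(2·4.1·13.6) = 62.53/111.52 ≈ 0.560707  ⇒  A ≈ 55.8953°
cos(B) = (a² + c² − b²)/(2ac) = (139.24 + 184.96 − 16.81)/(2·11.8·13.6) = 307.39/320.96 ≈ 0.957721  ⇒  B ≈ 16.7203°
cos(C) = (a² + b² − c²)/(2ab) = (139.24 + 16.81 − 184.96)/(2·11.8·4.1) = -28.91/96.76 ≈ -0.29878  ⇒  C ≈ 107.384°
Check: A + B + C ≈ 180°

A = 55.9°, B = 16.72°, C = 107.4°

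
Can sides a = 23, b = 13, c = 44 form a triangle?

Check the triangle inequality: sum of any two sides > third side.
a + b vs c: 23 + 13 = 36 ≤ 44  ✗
a + c vs b: 23 + 44 = 67 > 13  ✓
b + c vs a: 13 + 44 = 57 > 23  ✓

No: 23 + 13 = 36 is not > 44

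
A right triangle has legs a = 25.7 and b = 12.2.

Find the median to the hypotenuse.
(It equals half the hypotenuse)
Hypotenuse c = √(a² + b²) = √(660.49 + 148.84) = √809.33 ≈ 28.4487
Median to hypotenuse = c/2 ≈ 28.4487/2 ≈ 14.2244

Median = 14.22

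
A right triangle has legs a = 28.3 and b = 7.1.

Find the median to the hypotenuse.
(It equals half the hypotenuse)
Hypotenuse c = √(a² + b²) = √(800.89 + 50.41) = √851.3 ≈ 29.177
Median to hypotenuse = c/2 ≈ 29.177/2 ≈ 14.5885

Median = 14.59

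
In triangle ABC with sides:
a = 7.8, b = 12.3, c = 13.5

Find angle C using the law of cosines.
c² = a² + b² − 2ab·cos(C)  ⇒  cos(C) = (a² + b² − c²)/(2ab)
cos(C) = (7.8² + 12.3² − 13.5²)/(2·7.8·12.3) = (60.84 + 151.29 − 182.25)/191.88 = 29.88/191.88 ≈ 0.155722
C = arccos(0.155722) ≈ 81.0413°

C = 81.04°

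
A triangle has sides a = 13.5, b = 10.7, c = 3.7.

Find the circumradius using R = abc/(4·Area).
First find the area with Heron's formula.
s = (13.5 + 10.7 + 3.7)/2 = 13.95
Area = √(s(s−a)(s−b)(s−c)) = √(13.95·0.45·3.25·10.25) ≈ √209.119 ≈ 14.461
abc = 13.5·10.7·3.7 = 534.465
R = abc/(4·Area) ≈ 534.465/(4·14.461) = 534.465/57.8438 ≈ 9.23979

R = 9.24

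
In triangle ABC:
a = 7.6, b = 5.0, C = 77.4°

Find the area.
Two sides and the included angle (SAS): A = ½·a·b·sin(C) = ½·7.6·5.0·sin(77.4°)
sin(77.4°) ≈ 0.975917
A ≈ ½·38·0.975917 = 19·0.975917 ≈ 18.5424

Area = 18.54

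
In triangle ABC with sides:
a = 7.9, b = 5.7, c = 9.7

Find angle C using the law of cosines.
c² = a² + b² − 2ab·cos(C)  ⇒  cos(C) = (a² + b² − c²)/(2ab)
cos(C) = (7.9² + 5.7² − 9.7²)/(2·7.9·5.7) = (62.41 + 32.49 − 94.09)/90.06 = 0.81/90.06 ≈ 0.008994
C = arccos(0.008994) ≈ 89.4847°

C = 89.48°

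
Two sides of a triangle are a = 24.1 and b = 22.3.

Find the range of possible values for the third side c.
Triangle inequality: |a − b| < c < a + b
|a − b| = |24.1 − 22.3| = 1.8
a + b = 24.1 + 22.3 = 46.4

1.8 < c < 46.4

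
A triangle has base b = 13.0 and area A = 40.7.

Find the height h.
A = ½·b·h  ⇒  h = 2A/b = 2·40.7/13.0 = 81.4/13.0 ≈ 6.26154

h = 6.262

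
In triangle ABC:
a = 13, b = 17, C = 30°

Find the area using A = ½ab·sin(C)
A = ½·a·b·sin(C) = ½·13·17·sin(30°)
sin(30°) ≈ 0.5
A ≈ ½·221·0.5 = 110.5·0.5 ≈ 55.25

Area = 55.25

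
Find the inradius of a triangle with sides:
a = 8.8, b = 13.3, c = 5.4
r = Area/s where s is the semi-perimeter.
s = (8.8 + 13.3 + 5.4)/2 = 27.5/2 = 13.75
Area = √(s(s−a)(s−b)(s−c)) = √(13.75·4.95·0.45·8.35) ≈ √255.745 ≈ 15.992
r ≈ 15.992/13.75 ≈ 1.16306

r = 1.163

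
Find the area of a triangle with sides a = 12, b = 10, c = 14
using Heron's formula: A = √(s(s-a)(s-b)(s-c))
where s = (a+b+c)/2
s = (12 + 10 + 14)/2 = 36/2 = 18
s − a = 6, s − b = 8, s − c = 4
s(s−a)(s−b)(s−c) = 18·6·8·4 = 3456
Area = √3456 ≈ 58.7878

s = 18.0, Area = 58.79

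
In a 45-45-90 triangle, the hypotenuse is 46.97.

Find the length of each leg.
In a 45-45-90 triangle hypotenuse = leg·√2, so leg = hypotenuse/√2.
Leg = 46.97/√2 ≈ 46.97/1.41421 ≈ 33.2128

Each leg = 33.21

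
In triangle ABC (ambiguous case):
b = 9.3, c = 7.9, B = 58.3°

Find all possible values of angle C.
b/sin(B) = c/sin(C)  ⇒  sin(C) = c·sin(B)/b = 7.9·sin(58.3°)/9.3
sin(58.3°) ≈ 0.850811
sin(C) ≈ 7.9·0.850811/9.3 ≈ 6.72141/9.3 ≈ 0.722732
Candidate 1: C₁ = arcsin(0.722732) ≈ 46.2805°  →  A = 180° − 58.3° − 46.2805° ≈ 75.4195° > 0, valid
Candidate 2: C₂ = 180° − C₁ ≈ 133.719°  →  A = 180° − 58.3° − 133.719° ≈ -12.0195° ≤ 0, not a valid triangle

C = 46.28° (one solution)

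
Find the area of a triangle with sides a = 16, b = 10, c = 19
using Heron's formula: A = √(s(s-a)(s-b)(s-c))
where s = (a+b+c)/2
s = (16 + 10 + 19)/2 = 45/2 = 22.5
s − a = 6.5, s − b = 12.5, s − c = 3.5
s(s−a)(s−b)(s−c) = 22.5·6.5·12.5·3.5 = 6398.4375
Area = √6398.4375 ≈ 79.9902

s = 22.5, Area = 79.99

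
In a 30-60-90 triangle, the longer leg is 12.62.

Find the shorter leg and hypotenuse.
In a 30-60-90 triangle the sides are in ratio 1 : √3 : 2, so short leg = long leg/√3 and hypotenuse = 2·(short leg).
Short leg = 12.62/√3 ≈ 12.62/1.73205 ≈ 7.28616
Hypotenuse = 2·7.28616 ≈ 14.5723

Short leg = 7.286, Hypotenuse = 14.57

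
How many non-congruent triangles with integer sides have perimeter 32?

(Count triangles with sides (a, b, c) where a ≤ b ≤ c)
Let a ≤ b ≤ c with a + b + c = 32. The only binding inequality is a + b > c, i.e. 32 − c > c, so c < 32/2; and c ≥ 32/3 since c is the largest side.
So 11 ≤ c ≤ 15. For each c, b runs from ⌈(32 − c)/2⌉ up to c (then a = 32 − b − c satisfies 1 ≤ a ≤ b automatically), giving c − ⌈(32 − c)/2⌉ + 1 choices.
Summing over c: 1 + 3 + 4 + 6 + 7 = 21
Check (closed form: nearest integer to p²/48 for even p, (p+3)²/48 for odd p): 32²/48 = 1024/48 ≈ 21.33 → 21

21 triangles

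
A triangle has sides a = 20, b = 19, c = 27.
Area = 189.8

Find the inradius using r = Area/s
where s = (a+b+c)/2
s = (20 + 19 + 27)/2 = 66/2 = 33
r = Area/s = 189.8/33 ≈ 5.75152

r = 5.752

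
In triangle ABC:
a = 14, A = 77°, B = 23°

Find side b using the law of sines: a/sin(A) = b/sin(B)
a/sin(A) = b/sin(B)  ⇒  b = a·sin(B)/sin(A) = 14·sin(23°)/sin(77°)
sin(23°) ≈ 0.390731, sin(77°) ≈ 0.97437
b ≈ 14·0.390731/0.97437 ≈ 5.47024/0.97437 ≈ 5.61413

b = 5.614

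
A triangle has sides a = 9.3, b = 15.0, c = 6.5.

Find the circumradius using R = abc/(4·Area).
First find the area with Heron's formula.
s = (9.3 + 15.0 + 6.5)/2 = 15.4
Area = √(s(s−a)(s−b)(s−c)) = √(15.4·6.1·0.4·8.9) ≈ √334.426 ≈ 18.2873
abc = 9.3·15.0·6.5 = 906.75
R = abc/(4·Area) ≈ 906.75/(4·18.2873) = 906.75/73.1493 ≈ 12.3959

R = 12.4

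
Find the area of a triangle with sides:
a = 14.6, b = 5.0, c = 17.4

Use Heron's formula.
s = (14.6 + 5.0 + 17.4)/2 = 37/2 = 18.5
s − a = 3.9, s − b = 13.5, s − c = 1.1
s(s−a)(s−b)(s−c) = 18.5·3.9·13.5·1.1 ≈ 1071.43
Area = √1071.43 ≈ 32.7327

Area = 32.73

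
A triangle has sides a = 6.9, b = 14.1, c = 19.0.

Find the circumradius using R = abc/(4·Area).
First find the area with Heron's formula.
s = (6.9 + 14.1 + 19.0)/2 = 20
Area = √(s(s−a)(s−b)(s−c)) = √(20·13.1·5.9·1) ≈ √1545.8 ≈ 39.3167
abc = 6.9·14.1·19.0 = 1848.51
R = abc/(4·Area) ≈ 1848.51/(4·39.3167) = 1848.51/157.267 ≈ 11.754

R = 11.75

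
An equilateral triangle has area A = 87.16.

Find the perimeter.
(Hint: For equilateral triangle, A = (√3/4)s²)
A = (√3/4)s²  ⇒  s² = 4A/√3 = 4·87.16/√3 = 348.64/1.73205 ≈ 201.287
s ≈ √201.287 ≈ 14.1876
Perimeter = 3s ≈ 3·14.1876 ≈ 42.5627

Perimeter = 42.56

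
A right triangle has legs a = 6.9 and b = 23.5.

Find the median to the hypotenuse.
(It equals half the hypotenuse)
Hypotenuse c = √(a² + b²) = √(47.61 + 552.25) = √599.86 ≈ 24.492
Median to hypotenuse = c/2 ≈ 24.492/2 ≈ 12.246

Median = 12.25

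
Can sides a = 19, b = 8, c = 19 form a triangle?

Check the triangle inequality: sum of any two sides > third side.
a + b vs c: 19 + 8 = 27 > 19  ✓
a + c vs b: 19 + 19 = 38 > 8  ✓
b + c vs a: 8 + 19 = 27 > 19  ✓

Yes, triangle inequality satisfied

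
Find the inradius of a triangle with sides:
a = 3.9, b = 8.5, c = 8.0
r = Area/s where s is the semi-perimeter.
s = (3.9 + 8.5 + 8.0)/2 = 20.4/2 = 10.2
Area = √(s(s−a)(s−b)(s−c)) = √(10.2·6.3·1.7·2.2) ≈ √240.332 ≈ 15.5027
r ≈ 15.5027/10.2 ≈ 1.51987

r = 1.52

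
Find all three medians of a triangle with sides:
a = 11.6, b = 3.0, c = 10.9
Median formula: m_a = ½√(2b² + 2c² − a²) (and cyclically). a² = 134.56, b² = 9, c² = 118.81.
m_a = ½√(2·9 + 2·118.81 − 134.56) = ½√121.06 ≈ ½·11.0027 ≈ 5.50136
m_b = ½√(2·134.56 + 2·118.81 − 9) = ½√497.74 ≈ ½·22.3101 ≈ 11.155
m_c = ½√(2·134.56 + 2·9 − 118.81) = ½√168.31 ≈ ½·12.9734 ≈ 6.48672

m_a = 5.501, m_b = 11.16, m_c = 6.487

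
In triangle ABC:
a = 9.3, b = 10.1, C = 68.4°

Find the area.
Two sides and the included angle (SAS): A = ½·a·b·sin(C) = ½·9.3·10.1·sin(68.4°)
sin(68.4°) ≈ 0.929776
A ≈ ½·93.93·0.929776 = 46.965·0.929776 ≈ 43.667

Area = 43.67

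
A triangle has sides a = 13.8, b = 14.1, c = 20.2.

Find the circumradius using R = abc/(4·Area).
First find the area with Heron's formula.
s = (13.8 + 14.1 + 20.2)/2 = 24.05
Area = √(s(s−a)(s−b)(s−c)) = √(24.05·10.25·9.95·3.85) ≈ √9443.28 ≈ 97.1765
abc = 13.8·14.1·20.2 = 3930.516
R = abc/(4·Area) ≈ 3930.516/(4·97.1765) = 3930.516/388.706 ≈ 10.1118

R = 10.11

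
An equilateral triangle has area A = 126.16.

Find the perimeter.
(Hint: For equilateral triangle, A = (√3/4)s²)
A = (√3/4)s²  ⇒  s² = 4A/√3 = 4·126.16/√3 = 504.64/1.73205 ≈ 291.354
s ≈ √291.354 ≈ 17.0691
Perimeter = 3s ≈ 3·17.0691 ≈ 51.2073

Perimeter = 51.21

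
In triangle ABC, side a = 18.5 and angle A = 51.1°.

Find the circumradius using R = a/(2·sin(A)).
R = a/(2·sin(A)) = 18.5/(2·sin(51.1°))
sin(51.1°) ≈ 0.778243
R ≈ 18.5/(2·0.778243) = 18.5/1.55649 ≈ 11.8857

R = 11.89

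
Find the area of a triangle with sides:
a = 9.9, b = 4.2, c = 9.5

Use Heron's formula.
s = (9.9 + 4.2 + 9.5)/2 = 23.6/2 = 11.8
s − a = 1.9, s − b = 7.6, s − c = 2.3
s(s−a)(s−b)(s−c) = 11.8·1.9·7.6·2.3 ≈ 391.902
Area = √391.902 ≈ 19.7965

Area = 19.8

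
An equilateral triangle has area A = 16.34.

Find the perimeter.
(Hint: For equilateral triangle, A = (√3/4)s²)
A = (√3/4)s²  ⇒  s² = 4A/√3 = 4·16.34/√3 = 65.36/1.73205 ≈ 37.7356
s ≈ √37.7356 ≈ 6.14293
Perimeter = 3s ≈ 3·6.14293 ≈ 18.4288

Perimeter = 18.43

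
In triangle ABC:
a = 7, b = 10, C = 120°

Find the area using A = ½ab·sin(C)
A = ½·a·b·sin(C) = ½·7·10·sin(120°)
sin(120°) ≈ 0.866025
A ≈ ½·70·0.866025 = 35·0.866025 ≈ 30.3109

Area = 30.31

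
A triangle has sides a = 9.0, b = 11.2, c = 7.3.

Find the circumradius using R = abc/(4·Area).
First find the area with Heron's formula.
s = (9.0 + 11.2 + 7.3)/2 = 13.75
Area = √(s(s−a)(s−b)(s−c)) = √(13.75·4.75·2.55·6.45) ≈ √1074.23 ≈ 32.7754
abc = 9.0·11.2·7.3 = 735.84
R = abc/(4·Area) ≈ 735.84/(4·32.7754) = 735.84/131.102 ≈ 5.61274

R = 5.613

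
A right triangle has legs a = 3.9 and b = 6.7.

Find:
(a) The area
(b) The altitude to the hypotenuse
(a) The legs are perpendicular, so Area = ½·a·b = ½·3.9·6.7 = ½·26.13 = 13.065
(b) Hypotenuse c = √(a² + b²) = √(15.21 + 44.89) = √60.1 ≈ 7.75242
    Area = ½·c·h_c  ⇒  h_c = 2·Area/c = 26.13/7.75242 ≈ 3.37056

Area = 13.065, h_c = 3.371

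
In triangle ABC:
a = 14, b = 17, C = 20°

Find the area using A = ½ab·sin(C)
A = ½·a·b·sin(C) = ½·14·17·sin(20°)
sin(20°) ≈ 0.34202
A ≈ ½·238·0.34202 = 119·0.34202 ≈ 40.7004

Area = 40.7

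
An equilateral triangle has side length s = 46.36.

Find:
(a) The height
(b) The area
(a) The height splits the triangle into two 30-60-90 halves: h = s·√3/2 = 46.36·1.73205/2 ≈ 80.2979/2 ≈ 40.1489
(b) Area = (√3/4)·s² = (√3/4)·46.36² = (√3/4)·2149.2496 ≈ 0.433013·2149.2496 ≈ 930.652

Height = 40.15, Area = 930.7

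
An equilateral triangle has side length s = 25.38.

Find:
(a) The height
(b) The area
(a) The height splits the triangle into two 30-60-90 halves: h = s·√3/2 = 25.38·1.73205/2 ≈ 43.9594/2 ≈ 21.9797
(b) Area = (√3/4)·s² = (√3/4)·25.38² = (√3/4)·644.1444 ≈ 0.433013·644.1444 ≈ 278.923

Height = 21.98, Area = 278.9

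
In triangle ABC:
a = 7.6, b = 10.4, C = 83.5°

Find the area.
Two sides and the included angle (SAS): A = ½·a·b·sin(C) = ½·7.6·10.4·sin(83.5°)
sin(83.5°) ≈ 0.993572
A ≈ ½·79.04·0.993572 = 39.52·0.993572 ≈ 39.266

Area = 39.27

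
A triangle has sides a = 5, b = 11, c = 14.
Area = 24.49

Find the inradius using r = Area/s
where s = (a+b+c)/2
s = (5 + 11 + 14)/2 = 30/2 = 15
r = Area/s = 24.49/15 ≈ 1.63267

r = 1.633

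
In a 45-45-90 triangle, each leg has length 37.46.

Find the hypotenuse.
In a 45-45-90 triangle the sides are in ratio 1 : 1 : √2, so hypotenuse = leg·√2.
Hypotenuse = 37.46·√2 ≈ 37.46·1.41421 ≈ 52.9764

Hypotenuse = 37.46√2 = 52.98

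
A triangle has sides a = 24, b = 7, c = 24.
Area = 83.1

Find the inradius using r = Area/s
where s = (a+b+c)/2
s = (24 + 7 + 24)/2 = 55/2 = 27.5
r = Area/s = 83.1/27.5 ≈ 3.02182

r = 3.022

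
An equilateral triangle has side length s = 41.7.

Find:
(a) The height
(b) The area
(a) The height splits the triangle into two 30-60-90 halves: h = s·√3/2 = 41.7·1.73205/2 ≈ 72.2265/2 ≈ 36.1133
(b) Area = (√3/4)·s² = (√3/4)·41.7² = (√3/4)·1738.89 ≈ 0.433013·1738.89 ≈ 752.961

Height = 36.11, Area = 753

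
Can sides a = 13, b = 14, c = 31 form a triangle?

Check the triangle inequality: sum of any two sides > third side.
a + b vs c: 13 + 14 = 27 ≤ 31  ✗
a + c vs b: 13 + 31 = 44 > 14  ✓
b + c vs a: 14 + 31 = 45 > 13  ✓

No: 13 + 14 = 27 is not > 31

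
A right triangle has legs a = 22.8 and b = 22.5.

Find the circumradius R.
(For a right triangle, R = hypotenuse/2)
Hypotenuse c = √(a² + b²) = √(519.84 + 506.25) = √1026.09 ≈ 32.0326
R = c/2 ≈ 32.0326/2 ≈ 16.0163

R = 16.02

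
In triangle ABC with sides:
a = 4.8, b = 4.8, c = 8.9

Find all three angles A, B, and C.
Law of cosines for each angle (a² = 23.04, b² = 23.04, c² = 79.21):
cos(A) = (b² + c² − a²)/(2bc) = (23.04 + 79.21 − 23.04)/(2·4.8·8.9) = 79.21/85.44 ≈ 0.927083  ⇒  A ≈ 22.0154°
cos(B) = (a² + c² − b²)/(2ac) = (23.04 + 79.21 − 23.04)/(2·4.8·8.9) = 79.21/85.44 ≈ 0.927083  ⇒  B ≈ 22.0154°
cos(C) = (a² + b² − c²)/(2ab) = (23.04 + 23.04 − 79.21)/(2·4.8·4.8) = -33.13/46.08 ≈ -0.718967  ⇒  C ≈ 135.969°
Check: A + B + C ≈ 180°

A = 22.02°, B = 22.02°, C = 136°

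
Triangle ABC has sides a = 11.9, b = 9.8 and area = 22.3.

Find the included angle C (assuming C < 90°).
Area = ½·a·b·sin(C)  ⇒  sin(C) = 2·Area/(a·b) = 2·22.3/(11.9·9.8) = 44.6/116.62 ≈ 0.382439
C = arcsin(0.382439) ≈ 22.4848° (taking the acute solution since C < 90°)

C = 22.48°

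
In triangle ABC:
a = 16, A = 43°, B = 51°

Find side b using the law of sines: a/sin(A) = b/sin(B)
a/sin(A) = b/sin(B)  ⇒  b = a·sin(B)/sin(A) = 16·sin(51°)/sin(43°)
sin(51°) ≈ 0.777146, sin(43°) ≈ 0.681998
b ≈ 16·0.777146/0.681998 ≈ 12.4343/0.681998 ≈ 18.2322

b = 18.23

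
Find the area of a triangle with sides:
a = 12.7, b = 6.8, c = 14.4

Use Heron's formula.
s = (12.7 + 6.8 + 14.4)/2 = 33.9/2 = 16.95
s − a = 4.25, s − b = 10.15, s − c = 2.55
s(s−a)(s−b)(s−c) = 16.95·4.25·10.15·2.55 ≈ 1864.51
Area = √1864.51 ≈ 43.18

Area = 43.18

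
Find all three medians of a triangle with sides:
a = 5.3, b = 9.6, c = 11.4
Median formula: m_a = ½√(2b² + 2c² − a²) (and cyclically). a² = 28.09, b² = 92.16, c² = 129.96.
m_a = ½√(2·92.16 + 2·129.96 − 28.09) = ½√416.15 ≈ ½·20.3998 ≈ 10.1999
m_b = ½√(2·28.09 + 2·129.96 − 92.16) = ½√223.94 ≈ ½·14.9646 ≈ 7.48231
m_c = ½√(2·28.09 + 2·92.16 − 129.96) = ½√110.54 ≈ ½·10.5138 ≈ 5.2569

m_a = 10.2, m_b = 7.482, m_c = 5.257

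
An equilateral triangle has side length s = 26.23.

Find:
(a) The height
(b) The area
(a) The height splits the triangle into two 30-60-90 halves: h = s·√3/2 = 26.23·1.73205/2 ≈ 45.4317/2 ≈ 22.7158
(b) Area = (√3/4)·s² = (√3/4)·26.23² = (√3/4)·688.0129 ≈ 0.433013·688.0129 ≈ 297.918

Height = 22.72, Area = 297.9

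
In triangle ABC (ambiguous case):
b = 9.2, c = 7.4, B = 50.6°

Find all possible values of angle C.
b/sin(B) = c/sin(C)  ⇒  sin(C) = c·sin(B)/b = 7.4·sin(50.6°)/9.2
sin(50.6°) ≈ 0.772734
sin(C) ≈ 7.4·0.772734/9.2 ≈ 5.71823/9.2 ≈ 0.621547
Candidate 1: C₁ = arcsin(0.621547) ≈ 38.4292°  →  A = 180° − 50.6° − 38.4292° ≈ 90.9708° > 0, valid
Candidate 2: C₂ = 180° − C₁ ≈ 141.571°  →  A = 180° − 50.6° − 141.571° ≈ -12.1708° ≤ 0, not a valid triangle

C = 38.43° (one solution)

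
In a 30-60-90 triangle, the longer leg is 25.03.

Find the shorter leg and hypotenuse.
In a 30-60-90 triangle the sides are in ratio 1 : √3 : 2, so short leg = long leg/√3 and hypotenuse = 2·(short leg).
Short leg = 25.03/√3 ≈ 25.03/1.73205 ≈ 14.4511
Hypotenuse = 2·14.4511 ≈ 28.9022

Short leg = 14.45, Hypotenuse = 28.9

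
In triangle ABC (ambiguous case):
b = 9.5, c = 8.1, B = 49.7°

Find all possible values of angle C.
b/sin(B) = c/sin(C)  ⇒  sin(C) = c·sin(B)/b = 8.1·sin(49.7°)/9.5
sin(49.7°) ≈ 0.762668
sin(C) ≈ 8.1·0.762668/9.5 ≈ 6.17761/9.5 ≈ 0.650275
Candidate 1: C₁ = arcsin(0.650275) ≈ 40.5623°  →  A = 180° − 49.7° − 40.5623° ≈ 89.7377° > 0, valid
Candidate 2: C₂ = 180° − C₁ ≈ 139.438°  →  A = 180° − 49.7° − 139.438° ≈ -9.1377° ≤ 0, not a valid triangle

C = 40.56° (one solution)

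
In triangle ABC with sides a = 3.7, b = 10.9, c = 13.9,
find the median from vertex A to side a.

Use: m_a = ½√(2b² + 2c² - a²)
m_a = ½√(2·10.9² + 2·13.9² − 3.7²) = ½√(2·118.81 + 2·193.21 − 13.69) = ½√(237.62 + 386.42 − 13.69) = ½√610.35
√610.35 ≈ 24.7053, so m_a ≈ 12.3526

m_a = 12.35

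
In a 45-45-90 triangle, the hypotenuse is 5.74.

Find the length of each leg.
In a 45-45-90 triangle hypotenuse = leg·√2, so leg = hypotenuse/√2.
Leg = 5.74/√2 ≈ 5.74/1.41421 ≈ 4.05879

Each leg = 4.059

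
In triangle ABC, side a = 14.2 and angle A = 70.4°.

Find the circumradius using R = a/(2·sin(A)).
R = a/(2·sin(A)) = 14.2/(2·sin(70.4°))
sin(70.4°) ≈ 0.942057
R ≈ 14.2/(2·0.942057) = 14.2/1.88411 ≈ 7.5367

R = 7.537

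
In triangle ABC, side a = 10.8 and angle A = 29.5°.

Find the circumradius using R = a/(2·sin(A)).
R = a/(2·sin(A)) = 10.8/(2·sin(29.5°))
sin(29.5°) ≈ 0.492424
R ≈ 10.8/(2·0.492424) = 10.8/0.984847 ≈ 10.9662

R = 10.97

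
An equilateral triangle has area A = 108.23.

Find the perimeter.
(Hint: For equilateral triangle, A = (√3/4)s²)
A = (√3/4)s²  ⇒  s² = 4A/√3 = 4·108.23/√3 = 432.92/1.73205 ≈ 249.946
s ≈ √249.946 ≈ 15.8097
Perimeter = 3s ≈ 3·15.8097 ≈ 47.4291

Perimeter = 47.43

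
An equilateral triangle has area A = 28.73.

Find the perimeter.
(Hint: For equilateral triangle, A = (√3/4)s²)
A = (√3/4)s²  ⇒  s² = 4A/√3 = 4·28.73/√3 = 114.92/1.73205 ≈ 66.3491
s ≈ √66.3491 ≈ 8.1455
Perimeter = 3s ≈ 3·8.1455 ≈ 24.4365

Perimeter = 24.44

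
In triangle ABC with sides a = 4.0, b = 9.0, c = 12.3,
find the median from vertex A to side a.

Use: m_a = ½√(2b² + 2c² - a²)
m_a = ½√(2·9.0² + 2·12.3² − 4.0²) = ½√(2·81 + 2·151.29 − 16) = ½√(162 + 302.58 − 16) = ½√448.58
√448.58 ≈ 21.1797, so m_a ≈ 10.5899

m_a = 10.59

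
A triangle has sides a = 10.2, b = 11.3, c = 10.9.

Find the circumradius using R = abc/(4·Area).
First find the area with Heron's formula.
s = (10.2 + 11.3 + 10.9)/2 = 16.2
Area = √(s(s−a)(s−b)(s−c)) = √(16.2·6·4.9·5.3) ≈ √2524.28 ≈ 50.2423
abc = 10.2·11.3·10.9 = 1256.334
R = abc/(4·Area) ≈ 1256.334/(4·50.2423) = 1256.334/200.969 ≈ 6.25138

R = 6.251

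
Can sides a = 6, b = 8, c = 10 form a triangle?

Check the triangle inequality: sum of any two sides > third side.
a + b vs c: 6 + 8 = 14 > 10  ✓
a + c vs b: 6 + 10 = 16 > 8  ✓
b + c vs a: 8 + 10 = 18 > 6  ✓

Yes, triangle inequality satisfied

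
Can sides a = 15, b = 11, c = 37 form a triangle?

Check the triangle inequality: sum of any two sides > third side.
a + b vs c: 15 + 11 = 26 ≤ 37  ✗
a + c vs b: 15 + 37 = 52 > 11  ✓
b + c vs a: 11 + 37 = 48 > 15  ✓

No: 15 + 11 = 26 is not > 37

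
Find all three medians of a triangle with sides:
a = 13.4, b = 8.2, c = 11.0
Median formula: m_a = ½√(2b² + 2c² − a²) (and cyclically). a² = 179.56, b² = 67.24, c² = 121.
m_a = ½√(2·67.24 + 2·121 − 179.56) = ½√196.92 ≈ ½·14.0328 ≈ 7.01641
m_b = ½√(2·179.56 + 2·121 − 67.24) = ½√533.88 ≈ ½·23.1058 ≈ 11.5529
m_c = ½√(2·179.56 + 2·67.24 − 121) = ½√372.6 ≈ ½·19.3028 ≈ 9.65142

m_a = 7.016, m_b = 11.55, m_c = 9.651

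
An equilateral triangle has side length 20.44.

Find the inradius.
r = Area/s with s the semi-perimeter.
Area = (√3/4)·20.44² = (√3/4)·417.7936 ≈ 0.433013·417.7936 ≈ 180.91
s = 3·20.44/2 = 30.66
r ≈ 180.91/30.66 ≈ 5.90052
(Equivalently r = side/(2√3) = 20.44/3.4641 ≈ 5.90052.)

r = 5.901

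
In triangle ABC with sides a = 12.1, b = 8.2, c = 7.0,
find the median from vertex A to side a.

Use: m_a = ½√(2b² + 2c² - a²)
m_a = ½√(2·8.2² + 2·7.0² − 12.1²) = ½√(2·67.24 + 2·49 − 146.41) = ½√(134.48 + 98 − 146.41) = ½√86.07
√86.07 ≈ 9.27739, so m_a ≈ 4.6387

m_a = 4.639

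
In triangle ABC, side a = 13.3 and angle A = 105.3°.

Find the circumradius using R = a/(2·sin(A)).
R = a/(2·sin(A)) = 13.3/(2·sin(105.3°))
sin(105.3°) ≈ 0.964557
R ≈ 13.3/(2·0.964557) = 13.3/1.92911 ≈ 6.89435

R = 6.894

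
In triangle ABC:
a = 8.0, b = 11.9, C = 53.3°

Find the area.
Two sides and the included angle (SAS): A = ½·a·b·sin(C) = ½·8.0·11.9·sin(53.3°)
sin(53.3°) ≈ 0.801776
A ≈ ½·95.2·0.801776 = 47.6·0.801776 ≈ 38.1645

Area = 38.16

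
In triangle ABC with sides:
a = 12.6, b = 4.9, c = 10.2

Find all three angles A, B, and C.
Law of cosines for each angle (a² = 158.76, b² = 24.01, c² = 104.04):
cos(A) = (b² + c² − a²)/(2bc) = (24.01 + 104.04 − 158.76)/(2·4.9·10.2) = -30.71/99.96 ≈ -0.307223  ⇒  A ≈ 107.892°
cos(B) = (a² + c² − b²)/(2ac) = (158.76 + 104.04 − 24.01)/(2·12.6·10.2) = 238.79/257.04 ≈ 0.928999  ⇒  B ≈ 21.7206°
cos(C) = (a² + b² − c²)/(2ab) = (158.76 + 24.01 − 104.04)/(2·12.6·4.9) = 78.73/123.48 ≈ 0.637593  ⇒  C ≈ 50.3874°
Check: A + B + C ≈ 180°

A = 107.9°, B = 21.72°, C = 50.39°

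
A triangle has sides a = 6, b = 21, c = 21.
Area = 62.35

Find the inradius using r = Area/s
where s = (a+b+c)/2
s = (6 + 21 + 21)/2 = 48/2 = 24
r = Area/s = 62.35/24 ≈ 2.59792

r = 2.598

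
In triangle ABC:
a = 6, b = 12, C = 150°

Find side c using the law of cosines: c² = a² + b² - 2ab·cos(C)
c² = 6² + 12² − 2·6·12·cos(150°)
cos(150°) ≈ -0.866025
c² ≈ 36 + 144 − 144·(-0.866025) ≈ 180 + 124.708 ≈ 304.708
c ≈ √304.708 ≈ 17.4559

c = 17.46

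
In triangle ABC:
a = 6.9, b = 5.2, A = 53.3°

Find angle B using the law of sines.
a/sin(A) = b/sin(B)  ⇒  sin(B) = b·sin(A)/a = 5.2·sin(53.3°)/6.9
sin(53.3°) ≈ 0.801776
sin(B) ≈ 5.2·0.801776/6.9 ≈ 4.16923/6.9 ≈ 0.604237
B = arcsin(0.604237) ≈ 37.1739°
(Since b ≤ a we need B ≤ A, so the obtuse alternative 180° − 37.1739° ≈ 142.826° is rejected.)

B = 37.17°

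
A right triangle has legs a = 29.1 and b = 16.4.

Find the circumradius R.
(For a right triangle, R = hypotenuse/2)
Hypotenuse c = √(a² + b²) = √(846.81 + 268.96) = √1115.77 ≈ 33.4031
R = c/2 ≈ 33.4031/2 ≈ 16.7016

R = 16.7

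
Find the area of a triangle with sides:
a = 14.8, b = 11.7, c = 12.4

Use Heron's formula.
s = (14.8 + 11.7 + 12.4)/2 = 38.9/2 = 19.45
s − a = 4.65, s − b = 7.75, s − c = 7.05
s(s−a)(s−b)(s−c) = 19.45·4.65·7.75·7.05 ≈ 4941.55
Area = √4941.55 ≈ 70.2962

Area = 70.3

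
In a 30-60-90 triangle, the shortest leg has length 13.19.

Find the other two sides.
In a 30-60-90 triangle the sides are in ratio 1 : √3 : 2 (short leg : long leg : hypotenuse).
Long leg = 13.19·√3 ≈ 13.19·1.73205 ≈ 22.8458
Hypotenuse = 2·13.19 = 26.38

Long leg = 13.19√3 = 22.85, Hypotenuse = 26.38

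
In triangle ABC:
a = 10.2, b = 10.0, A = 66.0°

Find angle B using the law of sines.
a/sin(A) = b/sin(B)  ⇒  sin(B) = b·sin(A)/a = 10.0·sin(66.0°)/10.2
sin(66.0°) ≈ 0.913545
sin(B) ≈ 10.0·0.913545/10.2 ≈ 9.13545/10.2 ≈ 0.895633
B = arcsin(0.895633) ≈ 63.5898°
(Since b ≤ a we need B ≤ A, so the obtuse alternative 180° − 63.5898° ≈ 116.41° is rejected.)

B = 63.59°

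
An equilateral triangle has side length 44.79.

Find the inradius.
r = Area/s with s the semi-perimeter.
Area = (√3/4)·44.79² = (√3/4)·2006.1441 ≈ 0.433013·2006.1441 ≈ 868.686
s = 3·44.79/2 = 67.185
r ≈ 868.686/67.185 ≈ 12.9298
(Equivalently r = side/(2√3) = 44.79/3.4641 ≈ 12.9298.)

r = 12.93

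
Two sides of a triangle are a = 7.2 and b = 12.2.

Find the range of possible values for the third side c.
Triangle inequality: |a − b| < c < a + b
|a − b| = |7.2 − 12.2| = 5
a + b = 7.2 + 12.2 = 19.4

5 < c < 19.4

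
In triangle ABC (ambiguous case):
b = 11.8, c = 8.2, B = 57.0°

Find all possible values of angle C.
b/sin(B) = c/sin(C)  ⇒  sin(C) = c·sin(B)/b = 8.2·sin(57.0°)/11.8
sin(57.0°) ≈ 0.838671
sin(C) ≈ 8.2·0.838671/11.8 ≈ 6.8771/11.8 ≈ 0.582805
Candidate 1: C₁ = arcsin(0.582805) ≈ 35.6481°  →  A = 180° − 57.0° − 35.6481° ≈ 87.3519° > 0, valid
Candidate 2: C₂ = 180° − C₁ ≈ 144.352°  →  A = 180° − 57.0° − 144.352° ≈ -21.3519° ≤ 0, not a valid triangle

C = 35.65° (one solution)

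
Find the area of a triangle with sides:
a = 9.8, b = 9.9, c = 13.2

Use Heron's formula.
s = (9.8 + 9.9 + 13.2)/2 = 32.9/2 = 16.45
s − a = 6.65, s − b = 6.55, s − c = 3.25
s(s−a)(s−b)(s−c) = 16.45·6.65·6.55·3.25 ≈ 2328.69
Area = √2328.69 ≈ 48.2565

Area = 48.26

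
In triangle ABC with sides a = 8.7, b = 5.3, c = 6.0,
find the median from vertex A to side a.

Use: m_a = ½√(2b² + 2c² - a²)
m_a = ½√(2·5.3² + 2·6.0² − 8.7²) = ½√(2·28.09 + 2·36 − 75.69) = ½√(56.18 + 72 − 75.69) = ½√52.49
√52.49 ≈ 7.245, so m_a ≈ 3.6225

m_a = 3.622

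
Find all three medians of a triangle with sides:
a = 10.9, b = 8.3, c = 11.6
Median formula: m_a = ½√(2b² + 2c² − a²) (and cyclically). a² = 118.81, b² = 68.89, c² = 134.56.
m_a = ½√(2·68.89 + 2·134.56 − 118.81) = ½√288.09 ≈ ½·16.9732 ≈ 8.48661
m_b = ½√(2·118.81 + 2·134.56 − 68.89) = ½√437.85 ≈ ½·20.9249 ≈ 10.4624
m_c = ½√(2·118.81 + 2·68.89 − 134.56) = ½√240.84 ≈ ½·15.519 ≈ 7.75951

m_a = 8.487, m_b = 10.46, m_c = 7.76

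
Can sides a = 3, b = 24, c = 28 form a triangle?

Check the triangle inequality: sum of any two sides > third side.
a + b vs c: 3 + 24 = 27 ≤ 28  ✗
a + c vs b: 3 + 28 = 31 > 24  ✓
b + c vs a: 24 + 28 = 52 > 3  ✓

No: 3 + 24 = 27 is not > 28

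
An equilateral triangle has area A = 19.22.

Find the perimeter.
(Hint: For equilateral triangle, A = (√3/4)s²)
A = (√3/4)s²  ⇒  s² = 4A/√3 = 4·19.22/√3 = 76.88/1.73205 ≈ 44.3867
s ≈ √44.3867 ≈ 6.66233
Perimeter = 3s ≈ 3·6.66233 ≈ 19.987

Perimeter = 19.99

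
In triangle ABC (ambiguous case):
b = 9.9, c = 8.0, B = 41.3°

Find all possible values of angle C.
b/sin(B) = c/sin(C)  ⇒  sin(C) = c·sin(B)/b = 8.0·sin(41.3°)/9.9
sin(41.3°) ≈ 0.660002
sin(C) ≈ 8.0·0.660002/9.9 ≈ 5.28001/9.9 ≈ 0.533335
Candidate 1: C₁ = arcsin(0.533335) ≈ 32.231°  →  A = 180° − 41.3° − 32.231° ≈ 106.469° > 0, valid
Candidate 2: C₂ = 180° − C₁ ≈ 147.769°  →  A = 180° − 41.3° − 147.769° ≈ -9.069° ≤ 0, not a valid triangle

C = 32.23° (one solution)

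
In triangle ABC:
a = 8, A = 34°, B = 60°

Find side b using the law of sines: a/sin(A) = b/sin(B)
a/sin(A) = b/sin(B)  ⇒  b = a·sin(B)/sin(A) = 8·sin(60°)/sin(34°)
sin(60°) ≈ 0.866025, sin(34°) ≈ 0.559193
b ≈ 8·0.866025/0.559193 ≈ 6.9282/0.559193 ≈ 12.3896

b = 12.39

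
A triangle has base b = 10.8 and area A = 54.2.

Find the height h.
A = ½·b·h  ⇒  h = 2A/b = 2·54.2/10.8 = 108.4/10.8 ≈ 10.037

h = 10.04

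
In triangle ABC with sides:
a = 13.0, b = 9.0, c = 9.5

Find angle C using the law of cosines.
c² = a² + b² − 2ab·cos(C)  ⇒  cos(C) = (a² + b² − c²)/(2ab)
cos(C) = (13.0² + 9.0² − 9.5²)/(2·13.0·9.0) = (169 + 81 − 90.25)/234 = 159.75/234 ≈ 0.682692
C = arccos(0.682692) ≈ 46.9456°

C = 46.95°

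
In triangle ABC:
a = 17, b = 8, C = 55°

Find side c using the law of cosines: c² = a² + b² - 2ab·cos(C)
c² = 17² + 8² − 2·17·8·cos(55°)
cos(55°) ≈ 0.573576
c² ≈ 289 + 64 − 272·(0.573576) ≈ 353 − 156.013 ≈ 196.987
c ≈ √196.987 ≈ 14.0352

c = 14.04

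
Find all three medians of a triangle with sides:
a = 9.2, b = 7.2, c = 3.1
Median formula: m_a = ½√(2b² + 2c² − a²) (and cyclically). a² = 84.64, b² = 51.84, c² = 9.61.
m_a = ½√(2·51.84 + 2·9.61 − 84.64) = ½√38.26 ≈ ½·6.18547 ≈ 3.09273
m_b = ½√(2·84.64 + 2·9.61 − 51.84) = ½√136.66 ≈ ½·11.6902 ≈ 5.84508
m_c = ½√(2·84.64 + 2·51.84 − 9.61) = ½√263.35 ≈ ½·16.2281 ≈ 8.11403

m_a = 3.093, m_b = 5.845, m_c = 8.114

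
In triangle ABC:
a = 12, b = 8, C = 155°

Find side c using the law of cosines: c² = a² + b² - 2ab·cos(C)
c² = 12² + 8² − 2·12·8·cos(155°)
cos(155°) ≈ -0.906308
c² ≈ 144 + 64 − 192·(-0.906308) ≈ 208 + 174.011 ≈ 382.011
c ≈ √382.011 ≈ 19.5451

c = 19.55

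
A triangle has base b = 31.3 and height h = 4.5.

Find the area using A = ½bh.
A = ½·b·h = ½·31.3·4.5 = ½·140.85 = 70.425

Area = 70.425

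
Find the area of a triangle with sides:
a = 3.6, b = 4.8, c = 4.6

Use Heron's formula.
s = (3.6 + 4.8 + 4.6)/2 = 13/2 = 6.5
s − a = 2.9, s − b = 1.7, s − c = 1.9
s(s−a)(s−b)(s−c) = 6.5·2.9·1.7·1.9 ≈ 60.8855
Area = √60.8855 ≈ 7.80292

Area = 7.803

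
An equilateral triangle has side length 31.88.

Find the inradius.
r = Area/s with s the semi-perimeter.
Area = (√3/4)·31.88² = (√3/4)·1016.3344 ≈ 0.433013·1016.3344 ≈ 440.086
s = 3·31.88/2 = 47.82
r ≈ 440.086/47.82 ≈ 9.20296
(Equivalently r = side/(2√3) = 31.88/3.4641 ≈ 9.20296.)

r = 9.203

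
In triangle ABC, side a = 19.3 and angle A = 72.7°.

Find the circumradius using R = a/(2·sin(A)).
R = a/(2·sin(A)) = 19.3/(2·sin(72.7°))
sin(72.7°) ≈ 0.954761
R ≈ 19.3/(2·0.954761) = 19.3/1.90952 ≈ 10.1072

R = 10.11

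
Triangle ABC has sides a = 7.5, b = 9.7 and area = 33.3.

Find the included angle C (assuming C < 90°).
Area = ½·a·b·sin(C)  ⇒  sin(C) = 2·Area/(a·b) = 2·33.3/(7.5·9.7) = 66.6/72.75 ≈ 0.915464
C = arcsin(0.915464) ≈ 66.2717° (taking the acute solution since C < 90°)

C = 66.27°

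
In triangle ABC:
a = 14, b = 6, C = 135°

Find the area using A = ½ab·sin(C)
A = ½·a·b·sin(C) = ½·14·6·sin(135°)
sin(135°) ≈ 0.707107
A ≈ ½·84·0.707107 = 42·0.707107 ≈ 29.6985

Area = 29.7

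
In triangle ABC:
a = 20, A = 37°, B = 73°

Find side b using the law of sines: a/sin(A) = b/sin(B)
a/sin(A) = b/sin(B)  ⇒  b = a·sin(B)/sin(A) = 20·sin(73°)/sin(37°)
sin(73°) ≈ 0.956305, sin(37°) ≈ 0.601815
b ≈ 20·0.956305/0.601815 ≈ 19.1261/0.601815 ≈ 31.7807

b = 31.78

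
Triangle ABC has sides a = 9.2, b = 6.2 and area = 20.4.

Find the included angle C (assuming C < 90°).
Area = ½·a·b·sin(C)  ⇒  sin(C) = 2·Area/(a·b) = 2·20.4/(9.2·6.2) = 40.8/57.04 ≈ 0.715288
C = arcsin(0.715288) ≈ 45.6668° (taking the acute solution since C < 90°)

C = 45.67°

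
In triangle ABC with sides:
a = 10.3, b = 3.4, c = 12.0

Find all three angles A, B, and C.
Law of cosines for each angle (a² = 106.09, b² = 11.56, c² = 144):
cos(A) = (b² + c² − a²)/(2bc) = (11.56 + 144 − 106.09)/(2·3.4·12.0) = 49.47/81.6 ≈ 0.60625  ⇒  A ≈ 52.6812°
cos(B) = (a² + c² − b²)/(2ac) = (106.09 + 144 − 11.56)/(2·10.3·12.0) = 238.53/247.2 ≈ 0.964927  ⇒  B ≈ 15.2195°
cos(C) = (a² + b² − c²)/(2ab) = (106.09 + 11.56 − 144)/(2·10.3·3.4) = -26.35/70.04 ≈ -0.376214  ⇒  C ≈ 112.099°
Check: A + B + C ≈ 180°

A = 52.68°, B = 15.22°, C = 112.1°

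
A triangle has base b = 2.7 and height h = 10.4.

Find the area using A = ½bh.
A = ½·b·h = ½·2.7·10.4 = ½·28.08 = 14.04

Area = 14.04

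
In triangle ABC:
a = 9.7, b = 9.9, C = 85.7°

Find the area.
Two sides and the included angle (SAS): A = ½·a·b·sin(C) = ½·9.7·9.9·sin(85.7°)
sin(85.7°) ≈ 0.997185
A ≈ ½·96.03·0.997185 = 48.015·0.997185 ≈ 47.8798

Area = 47.88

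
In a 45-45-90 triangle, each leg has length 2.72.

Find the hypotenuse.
In a 45-45-90 triangle the sides are in ratio 1 : 1 : √2, so hypotenuse = leg·√2.
Hypotenuse = 2.72·√2 ≈ 2.72·1.41421 ≈ 3.84666

Hypotenuse = 2.72√2 = 3.847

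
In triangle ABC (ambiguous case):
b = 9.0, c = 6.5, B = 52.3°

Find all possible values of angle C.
b/sin(B) = c/sin(C)  ⇒  sin(C) = c·sin(B)/b = 6.5·sin(52.3°)/9.0
sin(52.3°) ≈ 0.791224
sin(C) ≈ 6.5·0.791224/9.0 ≈ 5.14295/9.0 ≈ 0.571439
Candidate 1: C₁ = arcsin(0.571439) ≈ 34.8506°  →  A = 180° − 52.3° − 34.8506° ≈ 92.8494° > 0, valid
Candidate 2: C₂ = 180° − C₁ ≈ 145.149°  →  A = 180° − 52.3° − 145.149° ≈ -17.4494° ≤ 0, not a valid triangle

C = 34.85° (one solution)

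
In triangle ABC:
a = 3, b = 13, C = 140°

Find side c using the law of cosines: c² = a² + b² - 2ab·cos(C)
c² = 3² + 13² − 2·3·13·cos(140°)
cos(140°) ≈ -0.766044
c² ≈ 9 + 169 − 78·(-0.766044) ≈ 178 + 59.7515 ≈ 237.751
c ≈ √237.751 ≈ 15.4192

c = 15.42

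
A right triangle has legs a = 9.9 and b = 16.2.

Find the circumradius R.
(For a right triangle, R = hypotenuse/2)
Hypotenuse c = √(a² + b²) = √(98.01 + 262.44) = √360.45 ≈ 18.9855
R = c/2 ≈ 18.9855/2 ≈ 9.49276

R = 9.493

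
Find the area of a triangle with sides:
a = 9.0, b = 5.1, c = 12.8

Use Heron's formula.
s = (9.0 + 5.1 + 12.8)/2 = 26.9/2 = 13.45
s − a = 4.45, s − b = 8.35, s − c = 0.65
s(s−a)(s−b)(s−c) = 13.45·4.45·8.35·0.65 ≈ 324.849
Area = √324.849 ≈ 18.0236

Area = 18.02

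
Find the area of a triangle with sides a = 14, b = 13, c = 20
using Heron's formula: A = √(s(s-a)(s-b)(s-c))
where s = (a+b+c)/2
s = (14 + 13 + 20)/2 = 47/2 = 23.5
s − a = 9.5, s − b = 10.5, s − c = 3.5
s(s−a)(s−b)(s−c) = 23.5·9.5·10.5·3.5 = 8204.4375
Area = √8204.4375 ≈ 90.5784

s = 23.5, Area = 90.58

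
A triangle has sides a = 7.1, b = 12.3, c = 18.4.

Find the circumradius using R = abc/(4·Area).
First find the area with Heron's formula.
s = (7.1 + 12.3 + 18.4)/2 = 18.9
Area = √(s(s−a)(s−b)(s−c)) = √(18.9·11.8·6.6·0.5) ≈ √735.966 ≈ 27.1287
abc = 7.1·12.3·18.4 = 1606.872
R = abc/(4·Area) ≈ 1606.872/(4·27.1287) = 1606.872/108.515 ≈ 14.8079

R = 14.81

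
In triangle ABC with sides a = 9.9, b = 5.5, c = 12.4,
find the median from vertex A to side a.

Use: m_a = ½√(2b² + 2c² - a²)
m_a = ½√(2·5.5² + 2·12.4² − 9.9²) = ½√(2·30.25 + 2·153.76 − 98.01) = ½√(60.5 + 307.52 − 98.01) = ½√270.01
√270.01 ≈ 16.432, so m_a ≈ 8.21599

m_a = 8.216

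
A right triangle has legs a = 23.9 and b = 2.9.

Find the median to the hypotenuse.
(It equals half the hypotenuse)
Hypotenuse c = √(a² + b²) = √(571.21 + 8.41) = √579.62 ≈ 24.0753
Median to hypotenuse = c/2 ≈ 24.0753/2 ≈ 12.0376

Median = 12.04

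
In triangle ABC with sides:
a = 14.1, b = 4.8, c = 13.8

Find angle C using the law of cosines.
c² = a² + b² − 2ab·cos(C)  ⇒  cos(C) = (a² + b² − c²)/(2ab)
cos(C) = (14.1² + 4.8² − 13.8²)/(2·14.1·4.8) = (198.81 + 23.04 − 190.44)/135.36 = 31.41/135.36 ≈ 0.232048
C = arccos(0.232048) ≈ 76.5823°

C = 76.58°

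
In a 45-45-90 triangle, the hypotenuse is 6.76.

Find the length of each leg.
In a 45-45-90 triangle hypotenuse = leg·√2, so leg = hypotenuse/√2.
Leg = 6.76/√2 ≈ 6.76/1.41421 ≈ 4.78004

Each leg = 4.78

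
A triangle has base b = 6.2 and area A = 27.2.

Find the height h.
A = ½·b·h  ⇒  h = 2A/b = 2·27.2/6.2 = 54.4/6.2 ≈ 8.77419

h = 8.774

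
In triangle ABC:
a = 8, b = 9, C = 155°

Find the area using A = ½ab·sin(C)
A = ½·a·b·sin(C) = ½·8·9·sin(155°)
sin(155°) ≈ 0.422618
A ≈ ½·72·0.422618 = 36·0.422618 ≈ 15.2143

Area = 15.21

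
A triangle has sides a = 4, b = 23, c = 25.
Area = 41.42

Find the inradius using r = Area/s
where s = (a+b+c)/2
s = (4 + 23 + 25)/2 = 52/2 = 26
r = Area/s = 41.42/26 ≈ 1.59308

r = 1.593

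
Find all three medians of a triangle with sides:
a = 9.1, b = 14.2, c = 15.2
Median formula: m_a = ½√(2b² + 2c² − a²) (and cyclically). a² = 82.81, b² = 201.64, c² = 231.04.
m_a = ½√(2·201.64 + 2·231.04 − 82.81) = ½√782.55 ≈ ½·27.9741 ≈ 13.987
m_b = ½√(2·82.81 + 2·231.04 − 201.64) = ½√426.06 ≈ ½·20.6412 ≈ 10.3206
m_c = ½√(2·82.81 + 2·201.64 − 231.04) = ½√337.86 ≈ ½·18.381 ≈ 9.19048

m_a = 13.99, m_b = 10.32, m_c = 9.19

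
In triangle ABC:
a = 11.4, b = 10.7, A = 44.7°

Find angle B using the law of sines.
a/sin(A) = b/sin(B)  ⇒  sin(B) = b·sin(A)/a = 10.7·sin(44.7°)/11.4
sin(44.7°) ≈ 0.703395
sin(B) ≈ 10.7·0.703395/11.4 ≈ 7.52632/11.4 ≈ 0.660204
B = arcsin(0.660204) ≈ 41.3154°
(Since b ≤ a we need B ≤ A, so the obtuse alternative 180° − 41.3154° ≈ 138.685° is rejected.)

B = 41.32°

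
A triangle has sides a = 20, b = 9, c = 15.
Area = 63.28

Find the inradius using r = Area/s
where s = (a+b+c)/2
s = (20 + 9 + 15)/2 = 44/2 = 22
r = Area/s = 63.28/22 ≈ 2.87636

r = 2.876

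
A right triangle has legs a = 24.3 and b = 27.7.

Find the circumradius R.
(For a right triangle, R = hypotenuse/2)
Hypotenuse c = √(a² + b²) = √(590.49 + 767.29) = √1357.78 ≈ 36.8481
R = c/2 ≈ 36.8481/2 ≈ 18.424

R = 18.42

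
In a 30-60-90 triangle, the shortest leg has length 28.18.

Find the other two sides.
In a 30-60-90 triangle the sides are in ratio 1 : √3 : 2 (short leg : long leg : hypotenuse).
Long leg = 28.18·√3 ≈ 28.18·1.73205 ≈ 48.8092
Hypotenuse = 2·28.18 = 56.36

Long leg = 28.18√3 = 48.81, Hypotenuse = 56.36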